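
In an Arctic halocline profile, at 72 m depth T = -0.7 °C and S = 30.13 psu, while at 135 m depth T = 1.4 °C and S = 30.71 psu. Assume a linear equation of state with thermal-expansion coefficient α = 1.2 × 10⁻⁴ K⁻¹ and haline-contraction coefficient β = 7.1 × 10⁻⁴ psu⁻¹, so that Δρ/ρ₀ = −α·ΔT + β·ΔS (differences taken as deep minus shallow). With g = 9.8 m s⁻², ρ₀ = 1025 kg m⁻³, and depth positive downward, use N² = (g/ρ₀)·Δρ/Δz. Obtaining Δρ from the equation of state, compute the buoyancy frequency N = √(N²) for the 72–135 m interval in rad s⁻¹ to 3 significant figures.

4.99 × 10⁻³ rad s⁻¹

ΔT = +2.1 K, ΔS = +0.58 psu (deep − shallow).
Δρ/ρ₀ = −αΔT + βΔS = -2.52 × 10⁻⁴ + 4.118 × 10⁻⁴ = 1.598 × 10⁻⁴, so Δρ ≈ 0.1638 kg m⁻³.
N² = (g/ρ₀)·Δρ/Δz = g·(Δρ/ρ₀)/Δz = 9.8 × 1.598 × 10⁻⁴ / 63 = 2.4858 × 10⁻⁵ s⁻².
N = √(2.4858 × 10⁻⁵) = 4.9858 × 10⁻³ rad s⁻¹ ≈ 4.99 × 10⁻³ rad s⁻¹.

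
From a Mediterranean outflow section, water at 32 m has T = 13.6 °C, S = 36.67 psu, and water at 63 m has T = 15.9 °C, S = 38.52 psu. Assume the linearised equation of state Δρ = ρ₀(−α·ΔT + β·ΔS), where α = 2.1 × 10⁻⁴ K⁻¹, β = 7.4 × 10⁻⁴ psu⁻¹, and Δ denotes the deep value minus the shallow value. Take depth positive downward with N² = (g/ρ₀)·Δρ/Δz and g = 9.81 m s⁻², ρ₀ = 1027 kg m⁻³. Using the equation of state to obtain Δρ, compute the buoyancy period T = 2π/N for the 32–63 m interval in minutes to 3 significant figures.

6.25 min

ΔT = +2.3 K, ΔS = +1.85 psu (deep − shallow).
Δρ/ρ₀ = −αΔT + βΔS = -4.83 × 10⁻⁴ + 1.369 × 10⁻³ = 8.86 × 10⁻⁴, so Δρ ≈ 0.9099 kg m⁻³.
N² = (g/ρ₀)·Δρ/Δz = g·(Δρ/ρ₀)/Δz = 9.81 × 8.86 × 10⁻⁴ / 31 = 2.8038 × 10⁻⁴ s⁻².
N = √(2.8038 × 10⁻⁴) = 0.016745 rad s⁻¹ → T = 2π/N = 375.23 s = 6.2538 min ≈ 6.25 min.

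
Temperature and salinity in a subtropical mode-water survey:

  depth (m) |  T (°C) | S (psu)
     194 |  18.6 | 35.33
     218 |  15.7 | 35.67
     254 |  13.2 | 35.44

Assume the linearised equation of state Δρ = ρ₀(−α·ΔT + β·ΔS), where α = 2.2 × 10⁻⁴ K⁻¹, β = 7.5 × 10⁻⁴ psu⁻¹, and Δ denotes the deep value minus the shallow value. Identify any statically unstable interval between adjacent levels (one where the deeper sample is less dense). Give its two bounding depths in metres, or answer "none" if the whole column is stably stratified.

none

Evaluate Δρ/ρ₀ = −αΔT + βΔS across each adjacent pair:
  194–218 m: −αΔT+βΔS = −(2.2 × 10⁻⁴)(-2.9)+(7.5 × 10⁻⁴)(+0.34) = 8.9 × 10⁻⁴ → stable
  218–254 m: −αΔT+βΔS = −(2.2 × 10⁻⁴)(-2.5)+(7.5 × 10⁻⁴)(-0.23) = 3.8 × 10⁻⁴ → stable
Every interval has Δρ > 0: the column is stably stratified throughout.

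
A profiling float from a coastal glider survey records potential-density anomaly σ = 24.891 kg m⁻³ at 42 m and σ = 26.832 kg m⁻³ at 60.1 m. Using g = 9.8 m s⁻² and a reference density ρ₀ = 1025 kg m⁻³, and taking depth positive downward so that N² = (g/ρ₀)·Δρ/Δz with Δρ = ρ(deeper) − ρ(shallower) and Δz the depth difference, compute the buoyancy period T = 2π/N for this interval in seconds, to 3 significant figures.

196 s

Δρ = 1026.832 − 1024.891 = 1.941 kg m⁻³ over Δz = 60.1 − 42 = 18.1 m.
N² = (9.8/1025) × (1.941/18.1) = 1.0253 × 10⁻³ s⁻².
N = √(1.0253 × 10⁻³) = 0.032020 rad s⁻¹, so T = 2π/N = 196.23 s ≈ 196 s.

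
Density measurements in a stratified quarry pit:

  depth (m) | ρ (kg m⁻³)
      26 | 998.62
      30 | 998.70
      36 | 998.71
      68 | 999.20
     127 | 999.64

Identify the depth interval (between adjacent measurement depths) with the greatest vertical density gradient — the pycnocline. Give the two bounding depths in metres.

Compute the density gradient over each adjacent pair:
  26–30 m: Δρ/Δz = 0.08/4 = 0.020 kg m⁻⁴
  30–36 m: Δρ/Δz = 0.01/6 = 1.7 × 10⁻³ kg m⁻⁴
  36–68 m: Δρ/Δz = 0.49/32 = 0.015 kg m⁻⁴
  68–127 m: Δρ/Δz = 0.44/59 = 7.5 × 10⁻³ kg m⁻⁴
The largest gradient is in the 26–30 m interval — the pycnocline.

26–30 m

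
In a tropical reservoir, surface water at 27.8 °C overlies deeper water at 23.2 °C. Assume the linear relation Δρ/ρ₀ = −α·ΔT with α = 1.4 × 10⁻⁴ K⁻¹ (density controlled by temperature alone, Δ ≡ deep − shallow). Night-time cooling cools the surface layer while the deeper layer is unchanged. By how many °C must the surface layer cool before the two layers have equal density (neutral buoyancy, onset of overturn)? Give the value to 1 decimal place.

4.6 °C

With temperature the only control, equal density requires T_surf′ = T_deep.
T_surf′ = 23.2 °C.
Cooling required: 27.8 − 23.2 = 4.6 °C.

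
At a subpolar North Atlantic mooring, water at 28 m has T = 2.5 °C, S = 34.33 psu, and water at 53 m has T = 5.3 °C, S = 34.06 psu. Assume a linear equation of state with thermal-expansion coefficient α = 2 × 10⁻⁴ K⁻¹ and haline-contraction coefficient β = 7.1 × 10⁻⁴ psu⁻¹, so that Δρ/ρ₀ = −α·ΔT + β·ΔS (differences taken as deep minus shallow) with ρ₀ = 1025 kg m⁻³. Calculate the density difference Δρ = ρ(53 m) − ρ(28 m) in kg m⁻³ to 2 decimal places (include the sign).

ΔT = +2.8 K, ΔS = -0.27 psu (deep − shallow).
Δρ/ρ₀ = −(2 × 10⁻⁴)(+2.8) + (7.1 × 10⁻⁴)(-0.27) = -7.517 × 10⁻⁴.
Δρ = 1025 × (-7.517 × 10⁻⁴) = -0.77 kg m⁻³.
Negative Δρ: lighter below, statically unstable.

-0.77 kg m⁻³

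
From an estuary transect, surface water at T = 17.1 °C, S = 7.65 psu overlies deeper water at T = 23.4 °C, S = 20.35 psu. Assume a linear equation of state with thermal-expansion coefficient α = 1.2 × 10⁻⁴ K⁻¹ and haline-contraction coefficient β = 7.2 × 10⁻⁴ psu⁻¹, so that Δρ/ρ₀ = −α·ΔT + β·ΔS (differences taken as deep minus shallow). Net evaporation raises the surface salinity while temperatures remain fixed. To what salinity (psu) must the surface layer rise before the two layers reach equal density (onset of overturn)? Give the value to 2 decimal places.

Neutral buoyancy requires −α(T_deep − T_surf) + β(S_deep − S_surf′) = 0.
S_surf′ = S_deep − (α/β)·ΔT = 20.35 − (1.2 × 10⁻⁴/7.2 × 10⁻⁴)·(+6.3) = 19.3000 psu.
Increase required: 19.3000 − 7.65 = 11.6500 psu.

19.30 psu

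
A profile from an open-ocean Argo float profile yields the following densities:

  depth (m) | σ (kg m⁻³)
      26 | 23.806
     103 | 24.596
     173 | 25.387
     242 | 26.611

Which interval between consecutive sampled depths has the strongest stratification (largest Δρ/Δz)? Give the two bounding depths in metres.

Compute the density gradient over each adjacent pair:
  26–103 m: Δρ/Δz = 0.790/77 = 0.010 kg m⁻⁴
  103–173 m: Δρ/Δz = 0.791/70 = 0.011 kg m⁻⁴
  173–242 m: Δρ/Δz = 1.224/69 = 0.018 kg m⁻⁴
The largest gradient is in the 173–242 m interval — the pycnocline.

173–242 m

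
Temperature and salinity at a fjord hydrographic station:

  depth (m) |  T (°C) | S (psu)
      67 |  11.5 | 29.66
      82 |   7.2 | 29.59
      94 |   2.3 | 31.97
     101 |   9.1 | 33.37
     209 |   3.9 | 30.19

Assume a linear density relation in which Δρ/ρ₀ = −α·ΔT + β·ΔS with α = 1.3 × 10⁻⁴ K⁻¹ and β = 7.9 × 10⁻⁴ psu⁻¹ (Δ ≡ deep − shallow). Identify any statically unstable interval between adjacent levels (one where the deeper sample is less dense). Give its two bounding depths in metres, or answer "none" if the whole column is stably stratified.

Evaluate Δρ/ρ₀ = −αΔT + βΔS across each adjacent pair:
  67–82 m: −αΔT+βΔS = −(1.3 × 10⁻⁴)(-4.3)+(7.9 × 10⁻⁴)(-0.07) = 5.0 × 10⁻⁴ → stable
  82–94 m: −αΔT+βΔS = −(1.3 × 10⁻⁴)(-4.9)+(7.9 × 10⁻⁴)(+2.38) = 2.5 × 10⁻³ → stable
  94–101 m: −αΔT+βΔS = −(1.3 × 10⁻⁴)(+6.8)+(7.9 × 10⁻⁴)(+1.40) = 2.2 × 10⁻⁴ → stable
  101–209 m: −αΔT+βΔS = −(1.3 × 10⁻⁴)(-5.2)+(7.9 × 10⁻⁴)(-3.18) = -1.8 × 10⁻³ → UNSTABLE
The 101–209 m interval has Δρ < 0: lighter water underlies denser water.

101–209 m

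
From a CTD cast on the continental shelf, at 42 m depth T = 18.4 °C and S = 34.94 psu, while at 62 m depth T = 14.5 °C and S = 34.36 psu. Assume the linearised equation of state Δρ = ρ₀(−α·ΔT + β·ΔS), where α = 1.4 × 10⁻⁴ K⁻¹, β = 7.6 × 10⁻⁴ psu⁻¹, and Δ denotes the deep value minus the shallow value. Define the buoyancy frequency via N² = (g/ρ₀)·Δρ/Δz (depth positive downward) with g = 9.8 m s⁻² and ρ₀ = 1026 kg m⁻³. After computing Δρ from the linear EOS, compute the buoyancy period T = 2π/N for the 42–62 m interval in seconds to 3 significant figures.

875 s

ΔT = -3.9 K, ΔS = -0.58 psu (deep − shallow).
Δρ/ρ₀ = −αΔT + βΔS = 5.46 × 10⁻⁴ − 4.408 × 10⁻⁴ = 1.052 × 10⁻⁴, so Δρ ≈ 0.1079 kg m⁻³.
N² = (g/ρ₀)·Δρ/Δz = g·(Δρ/ρ₀)/Δz = 9.8 × 1.052 × 10⁻⁴ / 20 = 5.1548 × 10⁻⁵ s⁻².
N = √(5.1548 × 10⁻⁵) = 7.1797 × 10⁻³ rad s⁻¹ → T = 2π/N = 875.13 s ≈ 875 s.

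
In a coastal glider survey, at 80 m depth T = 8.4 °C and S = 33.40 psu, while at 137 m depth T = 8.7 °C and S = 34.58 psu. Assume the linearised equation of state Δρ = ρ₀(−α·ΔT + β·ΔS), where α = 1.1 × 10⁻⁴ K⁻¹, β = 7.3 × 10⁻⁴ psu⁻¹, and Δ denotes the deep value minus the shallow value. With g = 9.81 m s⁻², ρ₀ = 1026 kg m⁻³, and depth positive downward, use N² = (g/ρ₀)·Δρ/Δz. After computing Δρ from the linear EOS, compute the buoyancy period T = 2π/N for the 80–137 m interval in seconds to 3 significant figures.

ΔT = +0.3 K, ΔS = +1.18 psu (deep − shallow).
Δρ/ρ₀ = −αΔT + βΔS = -3.30 × 10⁻⁵ + 8.614 × 10⁻⁴ = 8.284 × 10⁻⁴, so Δρ ≈ 0.8499 kg m⁻³.
N² = (g/ρ₀)·Δρ/Δz = g·(Δρ/ρ₀)/Δz = 9.81 × 8.284 × 10⁻⁴ / 57 = 1.4257 × 10⁻⁴ s⁻².
N = √(1.4257 × 10⁻⁴) = 0.011940 rad s⁻¹ → T = 2π/N = 526.23 s ≈ 526 s.

526 s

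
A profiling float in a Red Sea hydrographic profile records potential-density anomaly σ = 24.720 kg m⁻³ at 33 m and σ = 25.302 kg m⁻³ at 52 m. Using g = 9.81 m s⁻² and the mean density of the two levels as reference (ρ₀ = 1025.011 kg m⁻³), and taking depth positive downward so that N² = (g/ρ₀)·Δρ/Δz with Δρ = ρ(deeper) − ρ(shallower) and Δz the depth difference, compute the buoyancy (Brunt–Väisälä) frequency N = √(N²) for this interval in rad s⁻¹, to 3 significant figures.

Δρ = 1025.302 − 1024.720 = 0.582 kg m⁻³ over Δz = 52 − 33 = 19 m.
N² = (9.81/1025.011) × (0.582/19) = 2.9316 × 10⁻⁴ s⁻².
N = √(2.9316 × 10⁻⁴) = 0.017122 rad s⁻¹ ≈ 0.0171 rad s⁻¹.
Since Δρ > 0 the layer is stably stratified.

0.0171 rad s⁻¹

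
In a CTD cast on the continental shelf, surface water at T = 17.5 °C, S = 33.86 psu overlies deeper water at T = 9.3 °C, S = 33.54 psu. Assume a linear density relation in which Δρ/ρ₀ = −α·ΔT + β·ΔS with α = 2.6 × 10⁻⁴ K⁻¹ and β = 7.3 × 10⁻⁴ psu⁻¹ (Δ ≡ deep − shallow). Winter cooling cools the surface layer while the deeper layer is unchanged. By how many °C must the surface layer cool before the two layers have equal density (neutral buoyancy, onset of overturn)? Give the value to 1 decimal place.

7.3 °C

Neutral buoyancy requires Δρ = 0, i.e. −α(T_deep − T_surf′) + β(S_deep − S_surf) = 0.
T_surf′ = T_deep − (β/α)·ΔS = 9.3 − (7.3 × 10⁻⁴/2.6 × 10⁻⁴)·(-0.32) = 10.198 °C.
Cooling required: 17.5 − (10.198) = 7.302 °C.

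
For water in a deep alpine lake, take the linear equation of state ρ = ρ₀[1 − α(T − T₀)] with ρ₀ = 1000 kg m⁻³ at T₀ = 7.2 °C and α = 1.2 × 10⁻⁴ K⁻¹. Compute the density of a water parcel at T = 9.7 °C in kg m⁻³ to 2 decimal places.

T − T₀ = +2.5 K.
Bracket = 1 − α·(+2.5) = 1 + (-3.00 × 10⁻⁴) = 0.9997000.
ρ = 1000 × 0.9997000 = 999.70 kg m⁻³.

999.70 kg m⁻³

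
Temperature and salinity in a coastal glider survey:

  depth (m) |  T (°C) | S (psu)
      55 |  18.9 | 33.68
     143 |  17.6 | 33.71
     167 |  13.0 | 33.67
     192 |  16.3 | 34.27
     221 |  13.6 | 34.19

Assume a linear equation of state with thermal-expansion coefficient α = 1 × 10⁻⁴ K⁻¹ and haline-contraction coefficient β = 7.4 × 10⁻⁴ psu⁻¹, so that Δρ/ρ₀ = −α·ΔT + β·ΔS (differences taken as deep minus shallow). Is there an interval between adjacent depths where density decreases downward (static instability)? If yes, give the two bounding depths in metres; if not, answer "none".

Evaluate Δρ/ρ₀ = −αΔT + βΔS across each adjacent pair:
  55–143 m: −αΔT+βΔS = −(1 × 10⁻⁴)(-1.3)+(7.4 × 10⁻⁴)(+0.03) = 1.5 × 10⁻⁴ → stable
  143–167 m: −αΔT+βΔS = −(1 × 10⁻⁴)(-4.6)+(7.4 × 10⁻⁴)(-0.04) = 4.3 × 10⁻⁴ → stable
  167–192 m: −αΔT+βΔS = −(1 × 10⁻⁴)(+3.3)+(7.4 × 10⁻⁴)(+0.60) = 1.1 × 10⁻⁴ → stable
  192–221 m: −αΔT+βΔS = −(1 × 10⁻⁴)(-2.7)+(7.4 × 10⁻⁴)(-0.08) = 2.1 × 10⁻⁴ → stable
Every interval has Δρ > 0: the column is stably stratified throughout.

none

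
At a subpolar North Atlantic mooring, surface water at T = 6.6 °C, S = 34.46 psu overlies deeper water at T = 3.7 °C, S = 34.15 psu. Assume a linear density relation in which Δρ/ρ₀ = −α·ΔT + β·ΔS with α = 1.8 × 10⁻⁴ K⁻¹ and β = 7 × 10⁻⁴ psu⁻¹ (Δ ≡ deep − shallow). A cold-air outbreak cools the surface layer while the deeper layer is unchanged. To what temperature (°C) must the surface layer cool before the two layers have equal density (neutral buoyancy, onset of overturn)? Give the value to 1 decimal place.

4.9 °C

Neutral buoyancy requires Δρ = 0, i.e. −α(T_deep − T_surf′) + β(S_deep − S_surf) = 0.
T_surf′ = T_deep − (β/α)·ΔS = 3.7 − (7 × 10⁻⁴/1.8 × 10⁻⁴)·(-0.31) = 4.906 °C.
Cooling required: 6.6 − (4.906) = 1.694 °C.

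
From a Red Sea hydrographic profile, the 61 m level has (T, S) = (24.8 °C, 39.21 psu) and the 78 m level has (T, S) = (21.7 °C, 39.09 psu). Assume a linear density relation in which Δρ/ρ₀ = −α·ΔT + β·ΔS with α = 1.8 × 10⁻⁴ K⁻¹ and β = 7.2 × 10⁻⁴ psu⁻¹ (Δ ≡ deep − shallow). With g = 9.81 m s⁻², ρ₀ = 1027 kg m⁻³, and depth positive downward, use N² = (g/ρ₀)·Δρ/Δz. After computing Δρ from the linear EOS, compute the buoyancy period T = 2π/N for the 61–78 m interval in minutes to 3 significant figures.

ΔT = -3.1 K, ΔS = -0.12 psu (deep − shallow).
Δρ/ρ₀ = −αΔT + βΔS = 5.58 × 10⁻⁴ − 8.64 × 10⁻⁵ = 4.716 × 10⁻⁴, so Δρ ≈ 0.4843 kg m⁻³.
N² = (g/ρ₀)·Δρ/Δz = g·(Δρ/ρ₀)/Δz = 9.81 × 4.716 × 10⁻⁴ / 17 = 2.7214 × 10⁻⁴ s⁻².
N = √(2.7214 × 10⁻⁴) = 0.016497 rad s⁻¹ → T = 2π/N = 380.87 s = 6.3478 min ≈ 6.35 min.

6.35 min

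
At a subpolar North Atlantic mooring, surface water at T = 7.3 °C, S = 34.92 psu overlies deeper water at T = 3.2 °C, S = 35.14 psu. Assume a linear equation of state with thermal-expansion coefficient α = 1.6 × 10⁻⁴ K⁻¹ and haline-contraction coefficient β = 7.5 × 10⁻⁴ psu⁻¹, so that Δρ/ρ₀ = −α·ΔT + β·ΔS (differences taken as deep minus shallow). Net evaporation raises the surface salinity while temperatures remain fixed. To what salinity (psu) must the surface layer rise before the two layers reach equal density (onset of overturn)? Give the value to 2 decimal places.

36.01 psu

Neutral buoyancy requires −α(T_deep − T_surf) + β(S_deep − S_surf′) = 0.
S_surf′ = S_deep − (α/β)·ΔT = 35.14 − (1.6 × 10⁻⁴/7.5 × 10⁻⁴)·(-4.1) = 36.0147 psu.
Increase required: 36.0147 − 34.92 = 1.0947 psu.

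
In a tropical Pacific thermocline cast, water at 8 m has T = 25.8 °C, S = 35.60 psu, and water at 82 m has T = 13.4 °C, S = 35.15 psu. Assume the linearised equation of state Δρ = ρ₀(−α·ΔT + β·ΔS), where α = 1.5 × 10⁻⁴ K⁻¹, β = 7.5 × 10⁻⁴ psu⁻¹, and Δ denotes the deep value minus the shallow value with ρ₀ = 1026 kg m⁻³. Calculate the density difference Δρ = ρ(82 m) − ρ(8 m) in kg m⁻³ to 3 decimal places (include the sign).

ΔT = -12.4 K, ΔS = -0.45 psu (deep − shallow).
Δρ/ρ₀ = −(1.5 × 10⁻⁴)(-12.4) + (7.5 × 10⁻⁴)(-0.45) = 1.5225 × 10⁻³.
Δρ = 1026 × (1.5225 × 10⁻³) = +1.562 kg m⁻³.
Positive Δρ: denser below, stable.

+1.562 kg m⁻³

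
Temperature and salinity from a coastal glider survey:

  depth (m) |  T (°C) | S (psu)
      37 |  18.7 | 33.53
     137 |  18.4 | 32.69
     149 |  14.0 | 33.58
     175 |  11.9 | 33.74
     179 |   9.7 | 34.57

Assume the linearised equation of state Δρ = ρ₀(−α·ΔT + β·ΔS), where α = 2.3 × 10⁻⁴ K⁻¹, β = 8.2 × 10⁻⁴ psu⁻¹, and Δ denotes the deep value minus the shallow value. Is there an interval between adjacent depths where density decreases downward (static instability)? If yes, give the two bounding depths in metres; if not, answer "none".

37–137 m

Evaluate Δρ/ρ₀ = −αΔT + βΔS across each adjacent pair:
  37–137 m: −αΔT+βΔS = −(2.3 × 10⁻⁴)(-0.3)+(8.2 × 10⁻⁴)(-0.84) = -6.2 × 10⁻⁴ → UNSTABLE
  137–149 m: −αΔT+βΔS = −(2.3 × 10⁻⁴)(-4.4)+(8.2 × 10⁻⁴)(+0.89) = 1.7 × 10⁻³ → stable
  149–175 m: −αΔT+βΔS = −(2.3 × 10⁻⁴)(-2.1)+(8.2 × 10⁻⁴)(+0.16) = 6.1 × 10⁻⁴ → stable
  175–179 m: −αΔT+βΔS = −(2.3 × 10⁻⁴)(-2.2)+(8.2 × 10⁻⁴)(+0.83) = 1.2 × 10⁻³ → stable
The 37–137 m interval has Δρ < 0: lighter water underlies denser water.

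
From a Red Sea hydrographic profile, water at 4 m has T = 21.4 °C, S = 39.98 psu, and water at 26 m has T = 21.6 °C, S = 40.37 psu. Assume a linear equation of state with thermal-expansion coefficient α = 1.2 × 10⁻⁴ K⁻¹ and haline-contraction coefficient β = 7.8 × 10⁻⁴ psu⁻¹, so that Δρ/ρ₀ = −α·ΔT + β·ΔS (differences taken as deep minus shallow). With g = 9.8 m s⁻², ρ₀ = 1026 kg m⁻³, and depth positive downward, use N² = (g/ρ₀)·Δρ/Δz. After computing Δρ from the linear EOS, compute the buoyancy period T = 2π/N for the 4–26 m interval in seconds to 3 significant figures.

ΔT = +0.2 K, ΔS = +0.39 psu (deep − shallow).
Δρ/ρ₀ = −αΔT + βΔS = -2.40 × 10⁻⁵ + 3.042 × 10⁻⁴ = 2.802 × 10⁻⁴, so Δρ ≈ 0.2875 kg m⁻³.
N² = (g/ρ₀)·Δρ/Δz = g·(Δρ/ρ₀)/Δz = 9.8 × 2.802 × 10⁻⁴ / 22 = 1.2482 × 10⁻⁴ s⁻².
N = √(1.2482 × 10⁻⁴) = 0.011172 rad s⁻¹ → T = 2π/N = 562.40 s ≈ 562 s.

562 s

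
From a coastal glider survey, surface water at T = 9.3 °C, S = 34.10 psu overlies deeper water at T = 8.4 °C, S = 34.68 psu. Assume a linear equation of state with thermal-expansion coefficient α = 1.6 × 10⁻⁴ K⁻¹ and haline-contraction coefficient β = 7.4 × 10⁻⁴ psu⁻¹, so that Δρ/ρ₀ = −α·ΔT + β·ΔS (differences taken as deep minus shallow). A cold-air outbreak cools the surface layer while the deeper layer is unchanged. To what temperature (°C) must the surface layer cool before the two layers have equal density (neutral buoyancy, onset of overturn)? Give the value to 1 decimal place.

Neutral buoyancy requires Δρ = 0, i.e. −α(T_deep − T_surf′) + β(S_deep − S_surf) = 0.
T_surf′ = T_deep − (β/α)·ΔS = 8.4 − (7.4 × 10⁻⁴/1.6 × 10⁻⁴)·(+0.58) = 5.718 °C.
Cooling required: 9.3 − (5.718) = 3.582 °C.

5.7 °C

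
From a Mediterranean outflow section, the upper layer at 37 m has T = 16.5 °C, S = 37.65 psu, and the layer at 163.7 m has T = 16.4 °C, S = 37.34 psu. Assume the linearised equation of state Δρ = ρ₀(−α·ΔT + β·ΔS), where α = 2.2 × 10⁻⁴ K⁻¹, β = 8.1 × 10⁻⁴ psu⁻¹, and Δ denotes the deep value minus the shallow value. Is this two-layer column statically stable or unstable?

ΔT = 16.4 − 16.5 = -0.1 K and ΔS = 37.34 − 37.65 = -0.31 psu (deep − shallow).
−αΔT = 2.20 × 10⁻⁵; βΔS = -2.511 × 10⁻⁴; sum Δρ/ρ₀ = -2.291 × 10⁻⁴.
Δρ/ρ₀ < 0, so Δρ < 0: deeper water is lighter → statically unstable; the column would overturn.

unstable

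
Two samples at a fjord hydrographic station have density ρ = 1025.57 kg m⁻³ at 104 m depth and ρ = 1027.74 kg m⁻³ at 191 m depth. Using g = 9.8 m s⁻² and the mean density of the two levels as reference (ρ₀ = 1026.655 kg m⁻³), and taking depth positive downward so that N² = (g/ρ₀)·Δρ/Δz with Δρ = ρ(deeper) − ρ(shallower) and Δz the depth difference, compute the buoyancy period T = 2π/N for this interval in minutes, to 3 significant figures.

6.79 min

Δρ = 1027.74 − 1025.57 = 2.17 kg m⁻³ over Δz = 191 − 104 = 87 m.
N² = (9.8/1026.655) × (2.17/87) = 2.3809 × 10⁻⁴ s⁻².
N = √(2.3809 × 10⁻⁴) = 0.015430 rad s⁻¹, so T = 2π/N = 407.21 s = 6.7868 min ≈ 6.79 min.
N² > 0, so the interval is statically stable.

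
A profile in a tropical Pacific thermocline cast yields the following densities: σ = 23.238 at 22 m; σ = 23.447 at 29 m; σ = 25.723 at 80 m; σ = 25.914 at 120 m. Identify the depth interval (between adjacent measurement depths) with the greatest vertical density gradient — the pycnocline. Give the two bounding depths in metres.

Compute the density gradient over each adjacent pair:
  22–29 m: Δρ/Δz = 0.209/7 = 0.030 kg m⁻⁴
  29–80 m: Δρ/Δz = 2.276/51 = 0.045 kg m⁻⁴
  80–120 m: Δρ/Δz = 0.191/40 = 4.8 × 10⁻³ kg m⁻⁴
The largest gradient is in the 29–80 m interval — the pycnocline.

29–80 m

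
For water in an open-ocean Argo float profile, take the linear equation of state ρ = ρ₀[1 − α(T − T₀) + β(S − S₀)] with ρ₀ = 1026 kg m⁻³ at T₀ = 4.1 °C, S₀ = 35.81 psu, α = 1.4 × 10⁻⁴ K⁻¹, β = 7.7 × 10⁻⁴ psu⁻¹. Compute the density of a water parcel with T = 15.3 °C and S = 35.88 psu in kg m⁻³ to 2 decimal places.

T − T₀ = +11.2 K, S − S₀ = +0.07 psu.
Bracket = 1 − α·(+11.2) + β·(+0.07) = 1 + (-1.5141 × 10⁻³) = 0.9984859.
ρ = 1026 × 0.9984859 = 1024.45 kg m⁻³.

1024.45 kg m⁻³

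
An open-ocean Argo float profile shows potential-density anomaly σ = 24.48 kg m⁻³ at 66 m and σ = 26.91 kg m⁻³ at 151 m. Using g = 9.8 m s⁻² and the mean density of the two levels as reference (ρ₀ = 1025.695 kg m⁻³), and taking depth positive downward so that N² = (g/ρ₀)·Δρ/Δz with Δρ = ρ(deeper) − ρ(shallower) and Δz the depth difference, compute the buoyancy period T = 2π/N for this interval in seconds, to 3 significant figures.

380 s

Δρ = 1026.91 − 1024.48 = 2.43 kg m⁻³ over Δz = 151 − 66 = 85 m.
N² = (9.8/1025.695) × (2.43/85) = 2.7315 × 10⁻⁴ s⁻².
N = √(2.7315 × 10⁻⁴) = 0.016527 rad s⁻¹, so T = 2π/N = 380.18 s ≈ 380 s.
N² > 0, so the interval is statically stable.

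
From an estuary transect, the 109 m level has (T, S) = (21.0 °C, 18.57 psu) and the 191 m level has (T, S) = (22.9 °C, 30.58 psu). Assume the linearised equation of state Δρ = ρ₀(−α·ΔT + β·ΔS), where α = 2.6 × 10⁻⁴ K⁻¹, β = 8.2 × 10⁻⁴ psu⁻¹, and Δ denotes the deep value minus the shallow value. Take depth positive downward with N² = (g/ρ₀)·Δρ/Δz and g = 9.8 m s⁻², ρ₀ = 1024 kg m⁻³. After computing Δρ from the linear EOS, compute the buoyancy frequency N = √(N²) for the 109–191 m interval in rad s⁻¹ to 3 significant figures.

0.0334 rad s⁻¹

ΔT = +1.9 K, ΔS = +12.01 psu (deep − shallow).
Δρ/ρ₀ = −αΔT + βΔS = -4.94 × 10⁻⁴ + 9.8482 × 10⁻³ = 9.3542 × 10⁻³, so Δρ ≈ 9.579 kg m⁻³.
N² = (g/ρ₀)·Δρ/Δz = g·(Δρ/ρ₀)/Δz = 9.8 × 9.3542 × 10⁻³ / 82 = 1.1179 × 10⁻³ s⁻².
N = √(1.1179 × 10⁻³) = 0.033435 rad s⁻¹ ≈ 0.0334 rad s⁻¹.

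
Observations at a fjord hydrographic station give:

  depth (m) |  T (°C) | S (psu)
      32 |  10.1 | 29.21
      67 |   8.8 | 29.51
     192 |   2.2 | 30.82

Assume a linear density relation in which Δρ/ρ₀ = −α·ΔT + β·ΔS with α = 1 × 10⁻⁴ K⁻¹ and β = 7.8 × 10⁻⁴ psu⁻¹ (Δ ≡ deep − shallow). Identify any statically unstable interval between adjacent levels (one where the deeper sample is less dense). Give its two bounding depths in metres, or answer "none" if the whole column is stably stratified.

Evaluate Δρ/ρ₀ = −αΔT + βΔS across each adjacent pair:
  32–67 m: −αΔT+βΔS = −(1 × 10⁻⁴)(-1.3)+(7.8 × 10⁻⁴)(+0.30) = 3.6 × 10⁻⁴ → stable
  67–192 m: −αΔT+βΔS = −(1 × 10⁻⁴)(-6.6)+(7.8 × 10⁻⁴)(+1.31) = 1.7 × 10⁻³ → stable
Every interval has Δρ > 0: the column is stably stratified throughout.

none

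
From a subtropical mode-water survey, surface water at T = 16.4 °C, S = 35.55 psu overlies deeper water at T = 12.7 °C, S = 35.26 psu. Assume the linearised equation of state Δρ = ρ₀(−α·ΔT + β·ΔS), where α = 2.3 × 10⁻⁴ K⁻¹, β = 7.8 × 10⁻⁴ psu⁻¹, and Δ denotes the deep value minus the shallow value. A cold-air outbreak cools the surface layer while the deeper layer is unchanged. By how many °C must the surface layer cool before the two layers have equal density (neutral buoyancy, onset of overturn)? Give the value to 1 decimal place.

2.7 °C

Neutral buoyancy requires Δρ = 0, i.e. −α(T_deep − T_surf′) + β(S_deep − S_surf) = 0.
T_surf′ = T_deep − (β/α)·ΔS = 12.7 − (7.8 × 10⁻⁴/2.3 × 10⁻⁴)·(-0.29) = 13.683 °C.
Cooling required: 16.4 − (13.683) = 2.717 °C.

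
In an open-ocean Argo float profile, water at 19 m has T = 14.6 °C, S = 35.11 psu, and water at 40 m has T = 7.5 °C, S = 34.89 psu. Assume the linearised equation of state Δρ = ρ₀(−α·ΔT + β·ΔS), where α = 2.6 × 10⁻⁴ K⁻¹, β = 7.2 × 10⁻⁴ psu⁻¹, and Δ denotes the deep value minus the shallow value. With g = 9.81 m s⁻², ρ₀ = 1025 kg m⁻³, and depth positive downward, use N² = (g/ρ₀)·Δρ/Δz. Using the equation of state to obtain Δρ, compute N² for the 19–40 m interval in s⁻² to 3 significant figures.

7.88 × 10⁻⁴ s⁻²

ΔT = -7.1 K, ΔS = -0.22 psu (deep − shallow).
Δρ/ρ₀ = −αΔT + βΔS = 1.846 × 10⁻³ − 1.584 × 10⁻⁴ = 1.6876 × 10⁻³, so Δρ ≈ 1.730 kg m⁻³.
N² = (g/ρ₀)·Δρ/Δz = g·(Δρ/ρ₀)/Δz = 9.81 × 1.6876 × 10⁻³ / 21 = 7.8835 × 10⁻⁴ s⁻² ≈ 7.88 × 10⁻⁴ s⁻².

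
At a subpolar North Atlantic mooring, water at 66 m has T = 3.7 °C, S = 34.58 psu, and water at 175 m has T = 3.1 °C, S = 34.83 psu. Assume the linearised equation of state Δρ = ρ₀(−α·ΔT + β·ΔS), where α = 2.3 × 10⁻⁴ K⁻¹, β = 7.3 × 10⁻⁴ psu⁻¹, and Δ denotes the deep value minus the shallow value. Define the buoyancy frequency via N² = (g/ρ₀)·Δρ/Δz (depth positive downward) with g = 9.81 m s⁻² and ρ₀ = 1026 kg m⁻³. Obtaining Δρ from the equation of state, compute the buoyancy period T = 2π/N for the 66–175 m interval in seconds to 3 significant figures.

ΔT = -0.6 K, ΔS = +0.25 psu (deep − shallow).
Δρ/ρ₀ = −αΔT + βΔS = 1.38 × 10⁻⁴ + 1.825 × 10⁻⁴ = 3.205 × 10⁻⁴, so Δρ ≈ 0.3288 kg m⁻³.
N² = (g/ρ₀)·Δρ/Δz = g·(Δρ/ρ₀)/Δz = 9.81 × 3.205 × 10⁻⁴ / 109 = 2.8845 × 10⁻⁵ s⁻².
N = √(2.8845 × 10⁻⁵) = 5.3708 × 10⁻³ rad s⁻¹ → T = 2π/N = 1.1699 × 10³ s ≈ 1.17 × 10³ s.

1.17 × 10³ s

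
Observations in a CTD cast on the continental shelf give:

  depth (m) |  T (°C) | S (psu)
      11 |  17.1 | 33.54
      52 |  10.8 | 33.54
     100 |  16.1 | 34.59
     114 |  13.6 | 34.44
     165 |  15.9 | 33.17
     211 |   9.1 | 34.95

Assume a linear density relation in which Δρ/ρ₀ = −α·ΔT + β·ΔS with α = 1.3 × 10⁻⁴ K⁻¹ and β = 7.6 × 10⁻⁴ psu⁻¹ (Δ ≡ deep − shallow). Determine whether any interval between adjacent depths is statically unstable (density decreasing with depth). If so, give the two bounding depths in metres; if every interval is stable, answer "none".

Evaluate Δρ/ρ₀ = −αΔT + βΔS across each adjacent pair:
  11–52 m: −αΔT+βΔS = −(1.3 × 10⁻⁴)(-6.3)+(7.6 × 10⁻⁴)(+0.00) = 8.2 × 10⁻⁴ → stable
  52–100 m: −αΔT+βΔS = −(1.3 × 10⁻⁴)(+5.3)+(7.6 × 10⁻⁴)(+1.05) = 1.1 × 10⁻⁴ → stable
  100–114 m: −αΔT+βΔS = −(1.3 × 10⁻⁴)(-2.5)+(7.6 × 10⁻⁴)(-0.15) = 2.1 × 10⁻⁴ → stable
  114–165 m: −αΔT+βΔS = −(1.3 × 10⁻⁴)(+2.3)+(7.6 × 10⁻⁴)(-1.27) = -1.3 × 10⁻³ → UNSTABLE
  165–211 m: −αΔT+βΔS = −(1.3 × 10⁻⁴)(-6.8)+(7.6 × 10⁻⁴)(+1.78) = 2.2 × 10⁻³ → stable
The 114–165 m interval has Δρ < 0: lighter water underlies denser water.

114–165 m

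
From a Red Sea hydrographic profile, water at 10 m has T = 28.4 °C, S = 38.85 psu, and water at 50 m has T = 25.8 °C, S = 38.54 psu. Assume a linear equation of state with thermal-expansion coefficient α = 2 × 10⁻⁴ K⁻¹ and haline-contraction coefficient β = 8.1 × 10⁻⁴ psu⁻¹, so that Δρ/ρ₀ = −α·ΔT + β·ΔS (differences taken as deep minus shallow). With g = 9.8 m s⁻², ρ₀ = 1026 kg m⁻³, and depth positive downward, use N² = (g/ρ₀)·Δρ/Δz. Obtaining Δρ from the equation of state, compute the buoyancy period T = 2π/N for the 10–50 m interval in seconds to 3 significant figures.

ΔT = -2.6 K, ΔS = -0.31 psu (deep − shallow).
Δρ/ρ₀ = −αΔT + βΔS = 5.20 × 10⁻⁴ − 2.511 × 10⁻⁴ = 2.689 × 10⁻⁴, so Δρ ≈ 0.2759 kg m⁻³.
N² = (g/ρ₀)·Δρ/Δz = g·(Δρ/ρ₀)/Δz = 9.8 × 2.689 × 10⁻⁴ / 40 = 6.5881 × 10⁻⁵ s⁻².
N = √(6.5881 × 10⁻⁵) = 8.1167 × 10⁻³ rad s⁻¹ → T = 2π/N = 774.11 s ≈ 774 s.

774 s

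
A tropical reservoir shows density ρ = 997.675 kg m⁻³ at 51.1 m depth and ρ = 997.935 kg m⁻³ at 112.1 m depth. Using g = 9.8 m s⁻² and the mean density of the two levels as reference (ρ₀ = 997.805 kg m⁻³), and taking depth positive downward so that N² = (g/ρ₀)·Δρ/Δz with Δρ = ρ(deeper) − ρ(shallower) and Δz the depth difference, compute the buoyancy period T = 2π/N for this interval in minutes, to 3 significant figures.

Δρ = 997.935 − 997.675 = 0.260 kg m⁻³ over Δz = 112.1 − 51.1 = 61 m.
N² = (9.8/997.805) × (0.260/61) = 4.1862 × 10⁻⁵ s⁻².
N = √(4.1862 × 10⁻⁵) = 6.4701 × 10⁻³ rad s⁻¹, so T = 2π/N = 971.11 s = 16.185 min ≈ 16.2 min.

16.2 min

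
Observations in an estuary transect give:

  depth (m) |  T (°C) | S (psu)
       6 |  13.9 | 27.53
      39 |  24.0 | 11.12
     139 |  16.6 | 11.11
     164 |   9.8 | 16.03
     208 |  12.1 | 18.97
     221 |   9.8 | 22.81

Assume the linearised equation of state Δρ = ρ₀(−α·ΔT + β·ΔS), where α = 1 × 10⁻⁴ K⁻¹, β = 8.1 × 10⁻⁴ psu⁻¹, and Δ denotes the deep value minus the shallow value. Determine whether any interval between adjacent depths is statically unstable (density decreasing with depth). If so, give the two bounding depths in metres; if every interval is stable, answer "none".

6–39 m

Evaluate Δρ/ρ₀ = −αΔT + βΔS across each adjacent pair:
  6–39 m: −αΔT+βΔS = −(1 × 10⁻⁴)(+10.1)+(8.1 × 10⁻⁴)(-16.41) = -0.014 → UNSTABLE
  39–139 m: −αΔT+βΔS = −(1 × 10⁻⁴)(-7.4)+(8.1 × 10⁻⁴)(-0.01) = 7.3 × 10⁻⁴ → stable
  139–164 m: −αΔT+βΔS = −(1 × 10⁻⁴)(-6.8)+(8.1 × 10⁻⁴)(+4.92) = 4.7 × 10⁻³ → stable
  164–208 m: −αΔT+βΔS = −(1 × 10⁻⁴)(+2.3)+(8.1 × 10⁻⁴)(+2.94) = 2.2 × 10⁻³ → stable
  208–221 m: −αΔT+βΔS = −(1 × 10⁻⁴)(-2.3)+(8.1 × 10⁻⁴)(+3.84) = 3.3 × 10⁻³ → stable
The 6–39 m interval has Δρ < 0: lighter water underlies denser water.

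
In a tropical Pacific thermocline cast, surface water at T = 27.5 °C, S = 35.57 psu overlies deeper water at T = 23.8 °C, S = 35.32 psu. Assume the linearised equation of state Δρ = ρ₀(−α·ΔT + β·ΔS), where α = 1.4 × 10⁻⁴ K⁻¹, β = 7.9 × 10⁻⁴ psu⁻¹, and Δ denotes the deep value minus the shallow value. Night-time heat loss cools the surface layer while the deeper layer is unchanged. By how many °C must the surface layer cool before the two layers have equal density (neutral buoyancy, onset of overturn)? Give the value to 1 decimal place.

Neutral buoyancy requires Δρ = 0, i.e. −α(T_deep − T_surf′) + β(S_deep − S_surf) = 0.
T_surf′ = T_deep − (β/α)·ΔS = 23.8 − (7.9 × 10⁻⁴/1.4 × 10⁻⁴)·(-0.25) = 25.211 °C.
Cooling required: 27.5 − (25.211) = 2.289 °C.

2.3 °C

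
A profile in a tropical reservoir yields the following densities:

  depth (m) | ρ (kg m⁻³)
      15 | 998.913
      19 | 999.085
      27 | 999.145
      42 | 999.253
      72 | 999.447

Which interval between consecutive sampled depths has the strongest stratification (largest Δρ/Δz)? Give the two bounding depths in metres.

Compute the density gradient over each adjacent pair:
  15–19 m: Δρ/Δz = 0.172/4 = 0.043 kg m⁻⁴
  19–27 m: Δρ/Δz = 0.060/8 = 7.5 × 10⁻³ kg m⁻⁴
  27–42 m: Δρ/Δz = 0.108/15 = 7.2 × 10⁻³ kg m⁻⁴
  42–72 m: Δρ/Δz = 0.194/30 = 6.5 × 10⁻³ kg m⁻⁴
The largest gradient is in the 15–19 m interval — the pycnocline.

15–19 m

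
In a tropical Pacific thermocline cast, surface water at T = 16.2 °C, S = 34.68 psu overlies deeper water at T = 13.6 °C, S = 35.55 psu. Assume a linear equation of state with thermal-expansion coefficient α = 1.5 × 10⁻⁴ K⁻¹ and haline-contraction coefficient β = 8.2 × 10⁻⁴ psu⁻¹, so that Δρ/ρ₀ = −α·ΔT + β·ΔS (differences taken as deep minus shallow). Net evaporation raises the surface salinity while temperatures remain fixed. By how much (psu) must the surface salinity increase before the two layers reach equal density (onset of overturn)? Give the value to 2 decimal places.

1.35 psu

Neutral buoyancy requires −α(T_deep − T_surf) + β(S_deep − S_surf′) = 0.
S_surf′ = S_deep − (α/β)·ΔT = 35.55 − (1.5 × 10⁻⁴/8.2 × 10⁻⁴)·(-2.6) = 36.0256 psu.
Increase required: 36.0256 − 34.68 = 1.3456 psu.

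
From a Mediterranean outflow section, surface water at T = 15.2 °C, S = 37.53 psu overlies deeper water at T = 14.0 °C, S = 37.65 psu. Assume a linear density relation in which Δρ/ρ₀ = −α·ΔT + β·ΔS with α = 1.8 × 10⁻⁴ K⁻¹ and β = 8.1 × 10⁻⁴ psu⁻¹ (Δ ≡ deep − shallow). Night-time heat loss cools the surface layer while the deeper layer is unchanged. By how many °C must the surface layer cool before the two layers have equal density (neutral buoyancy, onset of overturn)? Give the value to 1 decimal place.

1.7 °C

Neutral buoyancy requires Δρ = 0, i.e. −α(T_deep − T_surf′) + β(S_deep − S_surf) = 0.
T_surf′ = T_deep − (β/α)·ΔS = 14.0 − (8.1 × 10⁻⁴/1.8 × 10⁻⁴)·(+0.12) = 13.460 °C.
Cooling required: 15.2 − (13.460) = 1.740 °C.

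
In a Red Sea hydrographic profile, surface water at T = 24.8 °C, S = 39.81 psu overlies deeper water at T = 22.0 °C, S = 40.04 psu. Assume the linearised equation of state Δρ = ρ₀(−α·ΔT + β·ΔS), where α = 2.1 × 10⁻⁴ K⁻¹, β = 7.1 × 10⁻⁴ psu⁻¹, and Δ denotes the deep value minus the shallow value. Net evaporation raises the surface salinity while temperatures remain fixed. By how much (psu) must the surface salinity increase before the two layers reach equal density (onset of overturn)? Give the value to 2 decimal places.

Neutral buoyancy requires −α(T_deep − T_surf) + β(S_deep − S_surf′) = 0.
S_surf′ = S_deep − (α/β)·ΔT = 40.04 − (2.1 × 10⁻⁴/7.1 × 10⁻⁴)·(-2.8) = 40.8682 psu.
Increase required: 40.8682 − 39.81 = 1.0582 psu.

1.06 psu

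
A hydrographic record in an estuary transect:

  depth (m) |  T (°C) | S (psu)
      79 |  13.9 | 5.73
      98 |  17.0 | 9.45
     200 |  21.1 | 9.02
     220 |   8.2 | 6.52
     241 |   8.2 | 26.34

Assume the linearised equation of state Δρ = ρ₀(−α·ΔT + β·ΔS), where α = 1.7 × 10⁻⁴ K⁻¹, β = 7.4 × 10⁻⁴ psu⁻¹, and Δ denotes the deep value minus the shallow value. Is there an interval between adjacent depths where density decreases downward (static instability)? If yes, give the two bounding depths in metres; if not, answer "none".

98–200 m

Evaluate Δρ/ρ₀ = −αΔT + βΔS across each adjacent pair:
  79–98 m: −αΔT+βΔS = −(1.7 × 10⁻⁴)(+3.1)+(7.4 × 10⁻⁴)(+3.72) = 2.2 × 10⁻³ → stable
  98–200 m: −αΔT+βΔS = −(1.7 × 10⁻⁴)(+4.1)+(7.4 × 10⁻⁴)(-0.43) = -1.0 × 10⁻³ → UNSTABLE
  200–220 m: −αΔT+βΔS = −(1.7 × 10⁻⁴)(-12.9)+(7.4 × 10⁻⁴)(-2.50) = 3.4 × 10⁻⁴ → stable
  220–241 m: −αΔT+βΔS = −(1.7 × 10⁻⁴)(+0.0)+(7.4 × 10⁻⁴)(+19.82) = 0.015 → stable
The 98–200 m interval has Δρ < 0: lighter water underlies denser water.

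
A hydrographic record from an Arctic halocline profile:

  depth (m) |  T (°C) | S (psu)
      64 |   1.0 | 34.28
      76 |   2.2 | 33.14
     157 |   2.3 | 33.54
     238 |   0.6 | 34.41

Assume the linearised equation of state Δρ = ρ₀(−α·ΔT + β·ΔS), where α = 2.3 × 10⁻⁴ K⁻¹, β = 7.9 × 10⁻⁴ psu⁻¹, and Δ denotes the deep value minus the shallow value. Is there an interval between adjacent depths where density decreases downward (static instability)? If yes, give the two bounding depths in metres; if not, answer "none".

64–76 m

Evaluate Δρ/ρ₀ = −αΔT + βΔS across each adjacent pair:
  64–76 m: −αΔT+βΔS = −(2.3 × 10⁻⁴)(+1.2)+(7.9 × 10⁻⁴)(-1.14) = -1.2 × 10⁻³ → UNSTABLE
  76–157 m: −αΔT+βΔS = −(2.3 × 10⁻⁴)(+0.1)+(7.9 × 10⁻⁴)(+0.40) = 2.9 × 10⁻⁴ → stable
  157–238 m: −αΔT+βΔS = −(2.3 × 10⁻⁴)(-1.7)+(7.9 × 10⁻⁴)(+0.87) = 1.1 × 10⁻³ → stable
The 64–76 m interval has Δρ < 0: lighter water underlies denser water.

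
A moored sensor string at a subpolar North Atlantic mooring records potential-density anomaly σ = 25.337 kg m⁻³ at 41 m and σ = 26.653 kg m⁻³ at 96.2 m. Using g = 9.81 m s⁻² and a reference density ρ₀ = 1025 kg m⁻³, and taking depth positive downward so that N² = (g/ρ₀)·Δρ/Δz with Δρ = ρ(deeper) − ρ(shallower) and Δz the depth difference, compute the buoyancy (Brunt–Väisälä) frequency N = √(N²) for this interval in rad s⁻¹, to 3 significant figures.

0.0151 rad s⁻¹

Δρ = 1026.653 − 1025.337 = 1.316 kg m⁻³ over Δz = 96.2 − 41 = 55.2 m.
N² = (9.81/1025) × (1.316/55.2) = 2.2817 × 10⁻⁴ s⁻².
N = √(2.2817 × 10⁻⁴) = 0.015105 rad s⁻¹ ≈ 0.0151 rad s⁻¹.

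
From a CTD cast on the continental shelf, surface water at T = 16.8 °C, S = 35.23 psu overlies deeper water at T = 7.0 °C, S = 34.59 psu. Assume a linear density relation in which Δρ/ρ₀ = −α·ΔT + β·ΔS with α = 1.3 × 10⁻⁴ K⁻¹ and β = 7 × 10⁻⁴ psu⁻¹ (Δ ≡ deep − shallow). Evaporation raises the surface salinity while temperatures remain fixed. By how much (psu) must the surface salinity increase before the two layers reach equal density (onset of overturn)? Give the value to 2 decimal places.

Neutral buoyancy requires −α(T_deep − T_surf) + β(S_deep − S_surf′) = 0.
S_surf′ = S_deep − (α/β)·ΔT = 34.59 − (1.3 × 10⁻⁴/7 × 10⁻⁴)·(-9.8) = 36.4100 psu.
Increase required: 36.4100 − 35.23 = 1.1800 psu.

1.18 psu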